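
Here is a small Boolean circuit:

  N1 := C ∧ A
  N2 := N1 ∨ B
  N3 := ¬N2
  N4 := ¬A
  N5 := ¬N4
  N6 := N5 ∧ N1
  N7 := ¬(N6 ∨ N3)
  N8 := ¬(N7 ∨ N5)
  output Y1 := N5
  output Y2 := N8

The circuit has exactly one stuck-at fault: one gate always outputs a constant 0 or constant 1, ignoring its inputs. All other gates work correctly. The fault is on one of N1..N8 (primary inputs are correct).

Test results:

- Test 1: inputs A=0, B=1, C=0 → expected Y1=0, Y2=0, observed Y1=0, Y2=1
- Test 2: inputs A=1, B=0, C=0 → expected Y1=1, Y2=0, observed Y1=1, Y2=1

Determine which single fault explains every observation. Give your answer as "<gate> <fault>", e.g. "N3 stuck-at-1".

Fault-free values for test 1 (A=0, B=1, C=0): N1=0, N2=1, N3=0, N4=1, N5=0, N6=0, N7=1, N8=0, giving Y1=0, Y2=0. Observed Y1=0, Y2=1.
Test 1: faults giving observed Y1=0, Y2=1 are {N2 stuck-at-0, N3 stuck-at-1, N6 stuck-at-1, N7 stuck-at-0, N8 stuck-at-1}.
Test 2 (A=1, B=0, C=0): fault-free N1=0, N2=0, N3=1, N4=0, N5=1, N6=0, N7=0, N8=0 → Y1=1, Y2=0; observed Y1=1, Y2=1. Eliminates N2 stuck-at-0, N3 stuck-at-1, N6 stuck-at-1, N7 stuck-at-0.
Only N8 stuck-at-1 is consistent with every test.

N8 stuck-at-1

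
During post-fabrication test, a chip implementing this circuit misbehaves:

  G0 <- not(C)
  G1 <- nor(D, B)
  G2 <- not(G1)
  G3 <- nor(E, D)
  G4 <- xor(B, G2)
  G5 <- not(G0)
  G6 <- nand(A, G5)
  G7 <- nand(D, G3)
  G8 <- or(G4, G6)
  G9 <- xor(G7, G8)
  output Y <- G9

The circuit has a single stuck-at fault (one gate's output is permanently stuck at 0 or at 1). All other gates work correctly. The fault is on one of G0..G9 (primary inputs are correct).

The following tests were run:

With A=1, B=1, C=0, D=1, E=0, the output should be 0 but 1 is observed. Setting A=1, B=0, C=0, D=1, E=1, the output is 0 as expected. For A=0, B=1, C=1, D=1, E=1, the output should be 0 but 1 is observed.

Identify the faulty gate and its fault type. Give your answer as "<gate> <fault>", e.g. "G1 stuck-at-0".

G6 stuck-at-0

Fault-free values for test 1 (A=1, B=1, C=0, D=1, E=0): G0=1, G1=0, G2=1, G3=0, G4=0, G5=0, G6=1, G7=1, G8=1, G9=0, giving Y=0. Observed 1.
Test 1: faults giving observed 1 are {G0 stuck-at-0, G3 stuck-at-1, G5 stuck-at-1, G6 stuck-at-0, G7 stuck-at-0, G8 stuck-at-0, G9 stuck-at-1}.
Test 2 (A=1, B=0, C=0, D=1, E=1): fault-free G0=1, G1=0, G2=1, G3=0, G4=1, G5=0, G6=1, G7=1, G8=1, G9=0 → 0; observed 0. Eliminates G3 stuck-at-1, G7 stuck-at-0, G8 stuck-at-0, G9 stuck-at-1.
Test 3 (A=0, B=1, C=1, D=1, E=1): fault-free G0=0, G1=0, G2=1, G3=0, G4=0, G5=1, G6=1, G7=1, G8=1, G9=0 → 0; observed 1. Eliminates G0 stuck-at-0, G5 stuck-at-1.
Only G6 stuck-at-0 is consistent with every test.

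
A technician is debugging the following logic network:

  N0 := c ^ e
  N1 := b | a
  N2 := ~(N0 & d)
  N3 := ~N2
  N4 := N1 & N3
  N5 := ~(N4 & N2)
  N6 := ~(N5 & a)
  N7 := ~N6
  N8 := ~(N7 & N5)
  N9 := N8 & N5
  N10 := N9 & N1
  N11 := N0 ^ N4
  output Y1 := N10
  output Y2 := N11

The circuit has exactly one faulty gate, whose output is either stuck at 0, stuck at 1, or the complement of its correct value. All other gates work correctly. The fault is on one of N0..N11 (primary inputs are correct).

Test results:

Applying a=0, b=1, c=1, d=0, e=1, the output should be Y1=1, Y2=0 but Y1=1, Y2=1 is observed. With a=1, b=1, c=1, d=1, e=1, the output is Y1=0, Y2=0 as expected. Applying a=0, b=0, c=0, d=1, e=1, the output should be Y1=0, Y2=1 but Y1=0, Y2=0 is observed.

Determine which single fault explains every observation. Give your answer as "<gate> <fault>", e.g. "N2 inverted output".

N0 inverted output

Fault-free values for test 1 (a=0, b=1, c=1, d=0, e=1): N0=0, N1=1, N2=1, N3=0, N4=0, N5=1, N6=1, N7=0, N8=1, N9=1, N10=1, N11=0, giving Y1=1, Y2=0. Observed Y1=1, Y2=1.
Test 1: faults giving observed Y1=1, Y2=1 are {N0 stuck-at-1, N0 inverted output, N2 stuck-at-0, N2 inverted output, N11 stuck-at-1, N11 inverted output}.
Test 2 (a=1, b=1, c=1, d=1, e=1): fault-free N0=0, N1=1, N2=1, N3=0, N4=0, N5=1, N6=0, N7=1, N8=0, N9=0, N10=0, N11=0 → Y1=0, Y2=0; observed Y1=0, Y2=0. Eliminates N2 stuck-at-0, N2 inverted output, N11 stuck-at-1, N11 inverted output.
Test 3 (a=0, b=0, c=0, d=1, e=1): fault-free N0=1, N1=0, N2=0, N3=1, N4=0, N5=1, N6=1, N7=0, N8=1, N9=1, N10=0, N11=1 → Y1=0, Y2=1; observed Y1=0, Y2=0. Eliminates N0 stuck-at-1.
Only N0 inverted output is consistent with every test.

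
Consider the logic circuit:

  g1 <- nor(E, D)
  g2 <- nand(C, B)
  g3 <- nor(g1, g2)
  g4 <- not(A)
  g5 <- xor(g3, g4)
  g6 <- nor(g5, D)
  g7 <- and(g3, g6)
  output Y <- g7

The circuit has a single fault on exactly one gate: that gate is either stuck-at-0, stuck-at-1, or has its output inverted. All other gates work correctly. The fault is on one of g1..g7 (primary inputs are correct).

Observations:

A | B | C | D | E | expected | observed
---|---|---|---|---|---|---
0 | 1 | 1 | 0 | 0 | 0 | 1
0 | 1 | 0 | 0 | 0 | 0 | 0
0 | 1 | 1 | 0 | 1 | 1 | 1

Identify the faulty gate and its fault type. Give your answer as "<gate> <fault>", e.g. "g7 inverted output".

g1 stuck-at-0

Fault-free values for test 1 (A=0, B=1, C=1, D=0, E=0): g1=1, g2=0, g3=0, g4=1, g5=1, g6=0, g7=0, giving Y=0. Observed 1.
Test 1: faults giving observed 1 are {g1 stuck-at-0, g1 inverted output, g3 stuck-at-1, g3 inverted output, g7 stuck-at-1, g7 inverted output}.
Test 2 (A=0, B=1, C=0, D=0, E=0): fault-free g1=1, g2=1, g3=0, g4=1, g5=1, g6=0, g7=0 → 0; observed 0. Eliminates g3 stuck-at-1, g3 inverted output, g7 stuck-at-1, g7 inverted output.
Test 3 (A=0, B=1, C=1, D=0, E=1): fault-free g1=0, g2=0, g3=1, g4=1, g5=0, g6=1, g7=1 → 1; observed 1. Eliminates g1 inverted output.
Only g1 stuck-at-0 is consistent with every test.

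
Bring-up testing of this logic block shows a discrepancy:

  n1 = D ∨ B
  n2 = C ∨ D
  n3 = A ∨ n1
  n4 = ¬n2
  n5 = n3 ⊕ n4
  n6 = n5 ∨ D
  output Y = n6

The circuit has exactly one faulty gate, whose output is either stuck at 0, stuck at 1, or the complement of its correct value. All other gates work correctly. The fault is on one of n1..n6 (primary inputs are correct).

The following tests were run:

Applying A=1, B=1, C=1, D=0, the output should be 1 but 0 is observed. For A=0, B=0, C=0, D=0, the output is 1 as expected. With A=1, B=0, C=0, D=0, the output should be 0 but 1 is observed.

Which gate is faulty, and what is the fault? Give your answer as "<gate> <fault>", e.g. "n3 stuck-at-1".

Fault-free values for test 1 (A=1, B=1, C=1, D=0): n1=1, n2=1, n3=1, n4=0, n5=1, n6=1, giving Y=1. Observed 0.
Test 1: faults giving observed 0 are {n2 stuck-at-0, n2 inverted output, n3 stuck-at-0, n3 inverted output, n4 stuck-at-1, n4 inverted output, n5 stuck-at-0, n5 inverted output, n6 stuck-at-0, n6 inverted output}.
Test 2 (A=0, B=0, C=0, D=0): fault-free n1=0, n2=0, n3=0, n4=1, n5=1, n6=1 → 1; observed 1. Eliminates n2 inverted output, n3 inverted output, n4 inverted output, n5 stuck-at-0, n5 inverted output, n6 stuck-at-0, n6 inverted output.
Test 3 (A=1, B=0, C=0, D=0): fault-free n1=0, n2=0, n3=1, n4=1, n5=0, n6=0 → 0; observed 1. Eliminates n2 stuck-at-0, n4 stuck-at-1.
Only n3 stuck-at-0 is consistent with every test.

n3 stuck-at-0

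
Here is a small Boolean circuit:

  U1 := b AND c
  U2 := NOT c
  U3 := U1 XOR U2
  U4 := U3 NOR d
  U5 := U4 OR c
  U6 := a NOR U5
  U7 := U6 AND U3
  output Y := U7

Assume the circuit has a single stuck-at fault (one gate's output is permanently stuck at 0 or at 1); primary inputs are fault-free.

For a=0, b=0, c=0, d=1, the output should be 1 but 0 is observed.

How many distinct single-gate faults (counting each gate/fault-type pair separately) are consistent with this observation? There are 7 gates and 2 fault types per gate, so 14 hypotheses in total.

Fault-free: U1=0, U2=1, U3=1, U4=0, U5=0, U6=1, U7=1 → 1. Observed 0.
  U1 stuck-at-0: output 1 ✗
  U1 stuck-at-1: output 0 ✓
  U2 stuck-at-0: output 0 ✓
  U2 stuck-at-1: output 1 ✗
  U3 stuck-at-0: output 0 ✓
  U3 stuck-at-1: output 1 ✗
  U4 stuck-at-0: output 1 ✗
  U4 stuck-at-1: output 0 ✓
  U5 stuck-at-0: output 1 ✗
  U5 stuck-at-1: output 0 ✓
  U6 stuck-at-0: output 0 ✓
  U6 stuck-at-1: output 1 ✗
  U7 stuck-at-0: output 0 ✓
  U7 stuck-at-1: output 1 ✗
Consistent faults: {U1 stuck-at-1, U2 stuck-at-0, U3 stuck-at-0, U4 stuck-at-1, U5 stuck-at-1, U6 stuck-at-0, U7 stuck-at-0} — 7 in all.

7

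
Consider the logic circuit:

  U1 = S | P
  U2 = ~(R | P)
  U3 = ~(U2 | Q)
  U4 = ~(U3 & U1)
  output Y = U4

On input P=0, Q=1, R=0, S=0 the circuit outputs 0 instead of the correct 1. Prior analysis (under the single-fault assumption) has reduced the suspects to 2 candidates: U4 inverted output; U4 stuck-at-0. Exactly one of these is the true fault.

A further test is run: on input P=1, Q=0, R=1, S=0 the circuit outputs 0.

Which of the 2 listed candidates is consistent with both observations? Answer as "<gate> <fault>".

U4 stuck-at-0

Evaluate each candidate on input P=1, Q=0, R=1, S=0:
  U4 inverted output: U1=1, U2=0, U3=1, U4=1 [inverted output] → 1 — eliminated
  U4 stuck-at-0: U1=1, U2=0, U3=1, U4=0 [stuck-at-0] → 0 — matches
Only U4 stuck-at-0 reproduces the observed 0.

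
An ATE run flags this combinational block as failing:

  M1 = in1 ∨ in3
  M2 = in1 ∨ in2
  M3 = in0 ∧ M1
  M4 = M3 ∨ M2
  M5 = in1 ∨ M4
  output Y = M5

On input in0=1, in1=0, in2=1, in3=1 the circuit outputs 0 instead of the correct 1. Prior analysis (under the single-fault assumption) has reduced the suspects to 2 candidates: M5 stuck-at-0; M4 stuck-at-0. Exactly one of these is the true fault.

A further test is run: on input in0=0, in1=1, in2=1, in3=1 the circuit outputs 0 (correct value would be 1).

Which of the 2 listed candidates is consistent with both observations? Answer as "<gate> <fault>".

Evaluate each candidate on input in0=0, in1=1, in2=1, in3=1:
  M5 stuck-at-0: M1=1, M2=1, M3=0, M4=1, M5=0 [stuck-at-0] → 0 — matches
  M4 stuck-at-0: M1=1, M2=1, M3=0, M4=0 [stuck-at-0], M5=1 → 1 — eliminated
Only M5 stuck-at-0 reproduces the observed 0.

M5 stuck-at-0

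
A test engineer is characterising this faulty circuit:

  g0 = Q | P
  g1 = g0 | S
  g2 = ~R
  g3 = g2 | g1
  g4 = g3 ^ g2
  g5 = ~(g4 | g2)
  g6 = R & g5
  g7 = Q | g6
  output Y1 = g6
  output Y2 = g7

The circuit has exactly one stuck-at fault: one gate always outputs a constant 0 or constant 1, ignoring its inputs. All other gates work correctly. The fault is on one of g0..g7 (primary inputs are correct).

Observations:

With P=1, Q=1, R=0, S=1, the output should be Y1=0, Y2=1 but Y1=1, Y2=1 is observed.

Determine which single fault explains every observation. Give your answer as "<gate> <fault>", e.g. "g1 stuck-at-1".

g6 stuck-at-1

Fault-free values for test 1 (P=1, Q=1, R=0, S=1): g0=1, g1=1, g2=1, g3=1, g4=0, g5=0, g6=0, g7=1, giving Y1=0, Y2=1. Observed Y1=1, Y2=1.
Test 1: faults giving observed Y1=1, Y2=1 are {g6 stuck-at-1}.
Only g6 stuck-at-1 is consistent with every test.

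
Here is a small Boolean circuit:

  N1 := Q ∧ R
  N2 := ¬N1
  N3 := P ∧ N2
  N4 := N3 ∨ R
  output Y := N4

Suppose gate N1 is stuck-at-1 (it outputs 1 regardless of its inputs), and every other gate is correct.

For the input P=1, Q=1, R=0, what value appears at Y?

0

Propagate with N1 forced: N1=1 [stuck-at-1], N2=0, N3=0, N4=0.
So Y = 0. (Without the fault it would be 1.)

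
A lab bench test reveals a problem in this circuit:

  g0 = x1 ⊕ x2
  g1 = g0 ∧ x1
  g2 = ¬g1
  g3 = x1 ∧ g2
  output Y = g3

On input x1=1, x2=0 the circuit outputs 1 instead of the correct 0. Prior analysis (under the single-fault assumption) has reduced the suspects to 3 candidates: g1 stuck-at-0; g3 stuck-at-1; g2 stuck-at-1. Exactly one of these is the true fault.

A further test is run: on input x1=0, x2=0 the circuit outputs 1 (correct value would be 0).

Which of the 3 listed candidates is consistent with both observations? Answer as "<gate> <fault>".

Evaluate each candidate on input x1=0, x2=0:
  g1 stuck-at-0: g0=0, g1=0 [stuck-at-0], g2=1, g3=0 → 0 — eliminated
  g3 stuck-at-1: g0=0, g1=0, g2=1, g3=1 [stuck-at-1] → 1 — matches
  g2 stuck-at-1: g0=0, g1=0, g2=1 [stuck-at-1], g3=0 → 0 — eliminated
Only g3 stuck-at-1 reproduces the observed 1.

g3 stuck-at-1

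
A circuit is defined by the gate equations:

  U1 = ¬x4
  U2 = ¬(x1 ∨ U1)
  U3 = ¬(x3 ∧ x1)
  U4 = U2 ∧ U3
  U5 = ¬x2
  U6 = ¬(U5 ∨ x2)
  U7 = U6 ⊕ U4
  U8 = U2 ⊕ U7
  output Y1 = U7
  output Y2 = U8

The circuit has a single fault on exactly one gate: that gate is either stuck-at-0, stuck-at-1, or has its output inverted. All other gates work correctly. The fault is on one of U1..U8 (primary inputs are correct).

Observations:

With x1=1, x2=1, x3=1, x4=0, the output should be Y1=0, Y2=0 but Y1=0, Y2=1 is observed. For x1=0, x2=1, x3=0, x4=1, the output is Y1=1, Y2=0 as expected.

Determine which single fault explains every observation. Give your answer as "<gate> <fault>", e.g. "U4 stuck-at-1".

U2 stuck-at-1

Fault-free values for test 1 (x1=1, x2=1, x3=1, x4=0): U1=1, U2=0, U3=0, U4=0, U5=0, U6=0, U7=0, U8=0, giving Y1=0, Y2=0. Observed Y1=0, Y2=1.
Test 1: faults giving observed Y1=0, Y2=1 are {U2 stuck-at-1, U2 inverted output, U8 stuck-at-1, U8 inverted output}.
Test 2 (x1=0, x2=1, x3=0, x4=1): fault-free U1=0, U2=1, U3=1, U4=1, U5=0, U6=0, U7=1, U8=0 → Y1=1, Y2=0; observed Y1=1, Y2=0. Eliminates U2 inverted output, U8 stuck-at-1, U8 inverted output.
Only U2 stuck-at-1 is consistent with every test.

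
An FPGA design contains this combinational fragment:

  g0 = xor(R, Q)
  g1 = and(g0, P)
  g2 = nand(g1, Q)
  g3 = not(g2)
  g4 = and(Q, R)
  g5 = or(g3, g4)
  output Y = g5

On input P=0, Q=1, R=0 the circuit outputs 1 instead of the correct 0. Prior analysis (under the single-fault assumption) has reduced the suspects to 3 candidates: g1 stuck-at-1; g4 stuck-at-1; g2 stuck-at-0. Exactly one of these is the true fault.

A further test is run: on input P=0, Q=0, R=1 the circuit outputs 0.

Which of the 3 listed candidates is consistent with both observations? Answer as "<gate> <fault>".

Evaluate each candidate on input P=0, Q=0, R=1:
  g1 stuck-at-1: g0=1, g1=1 [stuck-at-1], g2=1, g3=0, g4=0, g5=0 → 0 — matches
  g4 stuck-at-1: g0=1, g1=0, g2=1, g3=0, g4=1 [stuck-at-1], g5=1 → 1 — eliminated
  g2 stuck-at-0: g0=1, g1=0, g2=0 [stuck-at-0], g3=1, g4=0, g5=1 → 1 — eliminated
Only g1 stuck-at-1 reproduces the observed 0.

g1 stuck-at-1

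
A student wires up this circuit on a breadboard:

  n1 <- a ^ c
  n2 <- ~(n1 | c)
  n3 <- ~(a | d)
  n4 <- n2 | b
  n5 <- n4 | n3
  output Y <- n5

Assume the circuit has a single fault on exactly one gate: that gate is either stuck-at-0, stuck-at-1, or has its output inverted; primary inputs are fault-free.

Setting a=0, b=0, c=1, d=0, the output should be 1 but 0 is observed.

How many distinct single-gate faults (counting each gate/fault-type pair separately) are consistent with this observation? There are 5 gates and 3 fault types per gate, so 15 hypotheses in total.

4

Fault-free: n1=1, n2=0, n3=1, n4=0, n5=1 → 1. Observed 0.
  n1: none of the 3 fault types match ✗
  n2: none of the 3 fault types match ✗
  n3: stuck-at-0, inverted output ✓; others ✗
  n4: none of the 3 fault types match ✗
  n5: stuck-at-0, inverted output ✓; others ✗
Consistent faults: {n3 stuck-at-0, n3 inverted output, n5 stuck-at-0, n5 inverted output} — 4 in all.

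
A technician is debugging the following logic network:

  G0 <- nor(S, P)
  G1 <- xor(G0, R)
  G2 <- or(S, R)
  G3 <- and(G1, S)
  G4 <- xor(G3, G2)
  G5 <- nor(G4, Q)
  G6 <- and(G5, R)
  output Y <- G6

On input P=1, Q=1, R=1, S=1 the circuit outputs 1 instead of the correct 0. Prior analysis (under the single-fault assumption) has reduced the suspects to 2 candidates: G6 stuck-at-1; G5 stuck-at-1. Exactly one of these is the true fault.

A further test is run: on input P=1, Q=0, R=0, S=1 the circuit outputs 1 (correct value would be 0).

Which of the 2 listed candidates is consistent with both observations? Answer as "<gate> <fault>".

G6 stuck-at-1

Evaluate each candidate on input P=1, Q=0, R=0, S=1:
  G6 stuck-at-1: G0=0, G1=0, G2=1, G3=0, G4=1, G5=0, G6=1 [stuck-at-1] → 1 — matches
  G5 stuck-at-1: G0=0, G1=0, G2=1, G3=0, G4=1, G5=1 [stuck-at-1], G6=0 → 0 — eliminated
Only G6 stuck-at-1 reproduces the observed 1.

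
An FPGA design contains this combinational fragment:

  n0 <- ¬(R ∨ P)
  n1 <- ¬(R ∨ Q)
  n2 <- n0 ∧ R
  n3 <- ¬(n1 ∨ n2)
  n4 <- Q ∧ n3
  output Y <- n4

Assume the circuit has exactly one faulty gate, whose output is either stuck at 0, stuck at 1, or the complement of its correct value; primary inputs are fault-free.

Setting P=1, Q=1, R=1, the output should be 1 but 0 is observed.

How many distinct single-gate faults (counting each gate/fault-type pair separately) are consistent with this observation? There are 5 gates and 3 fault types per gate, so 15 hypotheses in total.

Fault-free: n0=0, n1=0, n2=0, n3=1, n4=1 → 1. Observed 0.
  n0: stuck-at-1, inverted output ✓; others ✗
  n1: stuck-at-1, inverted output ✓; others ✗
  n2: stuck-at-1, inverted output ✓; others ✗
  n3: stuck-at-0, inverted output ✓; others ✗
  n4: stuck-at-0, inverted output ✓; others ✗
Consistent faults: {n0 stuck-at-1, n0 inverted output, n1 stuck-at-1, n1 inverted output, n2 stuck-at-1, n2 inverted output, n3 stuck-at-0, n3 inverted output, n4 stuck-at-0, n4 inverted output} — 10 in all.

10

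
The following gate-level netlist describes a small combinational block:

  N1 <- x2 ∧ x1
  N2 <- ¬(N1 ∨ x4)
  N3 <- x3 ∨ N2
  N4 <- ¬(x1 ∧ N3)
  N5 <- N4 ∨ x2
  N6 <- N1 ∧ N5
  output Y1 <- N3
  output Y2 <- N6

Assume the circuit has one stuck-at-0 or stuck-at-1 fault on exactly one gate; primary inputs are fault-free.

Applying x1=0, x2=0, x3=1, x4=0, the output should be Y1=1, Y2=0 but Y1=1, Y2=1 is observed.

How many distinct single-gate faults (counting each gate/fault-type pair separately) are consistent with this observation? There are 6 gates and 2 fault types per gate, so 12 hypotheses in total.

Fault-free: N1=0, N2=1, N3=1, N4=1, N5=1, N6=0 → Y1=1, Y2=0. Observed Y1=1, Y2=1.
  N1 stuck-at-0: output Y1=1, Y2=0 ✗
  N1 stuck-at-1: output Y1=1, Y2=1 ✓
  N2 stuck-at-0: output Y1=1, Y2=0 ✗
  N2 stuck-at-1: output Y1=1, Y2=0 ✗
  N3 stuck-at-0: output Y1=0, Y2=0 ✗
  N3 stuck-at-1: output Y1=1, Y2=0 ✗
  N4 stuck-at-0: output Y1=1, Y2=0 ✗
  N4 stuck-at-1: output Y1=1, Y2=0 ✗
  N5 stuck-at-0: output Y1=1, Y2=0 ✗
  N5 stuck-at-1: output Y1=1, Y2=0 ✗
  N6 stuck-at-0: output Y1=1, Y2=0 ✗
  N6 stuck-at-1: output Y1=1, Y2=1 ✓
Consistent faults: {N1 stuck-at-1, N6 stuck-at-1} — 2 in all.

2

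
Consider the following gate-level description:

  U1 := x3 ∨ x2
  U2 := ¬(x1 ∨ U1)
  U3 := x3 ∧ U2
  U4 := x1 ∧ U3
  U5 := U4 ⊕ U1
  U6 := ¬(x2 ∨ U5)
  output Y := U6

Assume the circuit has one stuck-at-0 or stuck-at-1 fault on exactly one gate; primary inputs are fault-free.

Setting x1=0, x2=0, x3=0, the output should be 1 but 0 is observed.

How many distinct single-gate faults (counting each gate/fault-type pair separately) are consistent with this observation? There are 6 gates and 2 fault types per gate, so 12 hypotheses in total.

4

Fault-free: U1=0, U2=1, U3=0, U4=0, U5=0, U6=1 → 1. Observed 0.
  U1 stuck-at-0: output 1 ✗
  U1 stuck-at-1: output 0 ✓
  U2 stuck-at-0: output 1 ✗
  U2 stuck-at-1: output 1 ✗
  U3 stuck-at-0: output 1 ✗
  U3 stuck-at-1: output 1 ✗
  U4 stuck-at-0: output 1 ✗
  U4 stuck-at-1: output 0 ✓
  U5 stuck-at-0: output 1 ✗
  U5 stuck-at-1: output 0 ✓
  U6 stuck-at-0: output 0 ✓
  U6 stuck-at-1: output 1 ✗
Consistent faults: {U1 stuck-at-1, U4 stuck-at-1, U5 stuck-at-1, U6 stuck-at-0} — 4 in all.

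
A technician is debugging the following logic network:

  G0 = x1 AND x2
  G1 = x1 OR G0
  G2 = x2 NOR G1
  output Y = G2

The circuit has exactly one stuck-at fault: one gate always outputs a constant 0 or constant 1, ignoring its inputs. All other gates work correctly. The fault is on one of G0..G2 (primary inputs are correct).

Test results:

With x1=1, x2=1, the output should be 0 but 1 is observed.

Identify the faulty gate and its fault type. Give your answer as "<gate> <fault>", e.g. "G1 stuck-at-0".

G2 stuck-at-1

Fault-free values for test 1 (x1=1, x2=1): G0=1, G1=1, G2=0, giving Y=0. Observed 1.
Test 1: faults giving observed 1 are {G2 stuck-at-1}.
Only G2 stuck-at-1 is consistent with every test.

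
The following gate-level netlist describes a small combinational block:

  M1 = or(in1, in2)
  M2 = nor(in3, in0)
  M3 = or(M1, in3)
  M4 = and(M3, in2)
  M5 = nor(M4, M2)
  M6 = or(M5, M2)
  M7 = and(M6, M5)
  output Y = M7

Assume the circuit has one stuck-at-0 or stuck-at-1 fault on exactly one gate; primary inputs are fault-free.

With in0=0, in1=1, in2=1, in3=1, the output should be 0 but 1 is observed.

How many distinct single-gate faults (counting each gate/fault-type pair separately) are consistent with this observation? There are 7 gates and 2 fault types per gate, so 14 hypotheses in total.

4

Fault-free: M1=1, M2=0, M3=1, M4=1, M5=0, M6=0, M7=0 → 0. Observed 1.
  M1 stuck-at-0: output 0 ✗
  M1 stuck-at-1: output 0 ✗
  M2 stuck-at-0: output 0 ✗
  M2 stuck-at-1: output 0 ✗
  M3 stuck-at-0: output 1 ✓
  M3 stuck-at-1: output 0 ✗
  M4 stuck-at-0: output 1 ✓
  M4 stuck-at-1: output 0 ✗
  M5 stuck-at-0: output 0 ✗
  M5 stuck-at-1: output 1 ✓
  M6 stuck-at-0: output 0 ✗
  M6 stuck-at-1: output 0 ✗
  M7 stuck-at-0: output 0 ✗
  M7 stuck-at-1: output 1 ✓
Consistent faults: {M3 stuck-at-0, M4 stuck-at-0, M5 stuck-at-1, M7 stuck-at-1} — 4 in all.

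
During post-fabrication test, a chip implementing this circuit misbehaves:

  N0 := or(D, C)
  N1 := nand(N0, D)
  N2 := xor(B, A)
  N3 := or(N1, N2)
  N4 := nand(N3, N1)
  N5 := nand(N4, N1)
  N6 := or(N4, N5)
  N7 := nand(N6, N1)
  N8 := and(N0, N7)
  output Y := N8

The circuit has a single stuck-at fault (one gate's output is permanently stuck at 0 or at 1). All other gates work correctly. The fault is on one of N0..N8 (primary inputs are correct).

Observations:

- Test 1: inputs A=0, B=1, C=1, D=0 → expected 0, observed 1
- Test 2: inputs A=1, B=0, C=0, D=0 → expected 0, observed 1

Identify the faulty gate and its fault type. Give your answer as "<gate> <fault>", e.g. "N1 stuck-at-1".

Fault-free values for test 1 (A=0, B=1, C=1, D=0): N0=1, N1=1, N2=1, N3=1, N4=0, N5=1, N6=1, N7=0, N8=0, giving Y=0. Observed 1.
Test 1: faults giving observed 1 are {N1 stuck-at-0, N5 stuck-at-0, N6 stuck-at-0, N7 stuck-at-1, N8 stuck-at-1}.
Test 2 (A=1, B=0, C=0, D=0): fault-free N0=0, N1=1, N2=1, N3=1, N4=0, N5=1, N6=1, N7=0, N8=0 → 0; observed 1. Eliminates N1 stuck-at-0, N5 stuck-at-0, N6 stuck-at-0, N7 stuck-at-1.
Only N8 stuck-at-1 is consistent with every test.

N8 stuck-at-1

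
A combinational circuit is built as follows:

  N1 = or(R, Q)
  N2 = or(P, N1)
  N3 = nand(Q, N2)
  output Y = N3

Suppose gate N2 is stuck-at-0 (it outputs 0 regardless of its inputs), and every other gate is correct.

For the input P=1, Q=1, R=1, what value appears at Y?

Propagate with N2 forced: N1=1, N2=0 [stuck-at-0], N3=1.
So Y = 1. (Without the fault it would be 0.)

1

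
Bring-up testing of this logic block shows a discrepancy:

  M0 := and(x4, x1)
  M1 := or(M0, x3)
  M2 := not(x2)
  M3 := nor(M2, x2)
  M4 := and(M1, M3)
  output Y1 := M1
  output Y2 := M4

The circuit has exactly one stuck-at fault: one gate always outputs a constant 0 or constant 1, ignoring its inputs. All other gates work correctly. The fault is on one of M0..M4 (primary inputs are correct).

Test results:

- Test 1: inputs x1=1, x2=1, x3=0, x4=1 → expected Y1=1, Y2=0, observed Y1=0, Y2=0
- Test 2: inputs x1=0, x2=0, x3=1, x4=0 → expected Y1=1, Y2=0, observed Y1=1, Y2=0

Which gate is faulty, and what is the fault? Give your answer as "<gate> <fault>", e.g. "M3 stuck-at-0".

Fault-free values for test 1 (x1=1, x2=1, x3=0, x4=1): M0=1, M1=1, M2=0, M3=0, M4=0, giving Y1=1, Y2=0. Observed Y1=0, Y2=0.
Test 1: faults giving observed Y1=0, Y2=0 are {M0 stuck-at-0, M1 stuck-at-0}.
Test 2 (x1=0, x2=0, x3=1, x4=0): fault-free M0=0, M1=1, M2=1, M3=0, M4=0 → Y1=1, Y2=0; observed Y1=1, Y2=0. Eliminates M1 stuck-at-0.
Only M0 stuck-at-0 is consistent with every test.

M0 stuck-at-0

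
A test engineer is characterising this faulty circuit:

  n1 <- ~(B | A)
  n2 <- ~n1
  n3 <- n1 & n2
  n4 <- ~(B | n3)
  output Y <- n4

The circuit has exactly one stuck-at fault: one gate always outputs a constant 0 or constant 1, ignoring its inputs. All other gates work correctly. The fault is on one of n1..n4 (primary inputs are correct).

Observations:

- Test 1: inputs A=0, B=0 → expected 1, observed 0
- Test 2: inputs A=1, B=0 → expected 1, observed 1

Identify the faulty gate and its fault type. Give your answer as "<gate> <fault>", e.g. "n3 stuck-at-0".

n2 stuck-at-1

Fault-free values for test 1 (A=0, B=0): n1=1, n2=0, n3=0, n4=1, giving Y=1. Observed 0.
Test 1: faults giving observed 0 are {n2 stuck-at-1, n3 stuck-at-1, n4 stuck-at-0}.
Test 2 (A=1, B=0): fault-free n1=0, n2=1, n3=0, n4=1 → 1; observed 1. Eliminates n3 stuck-at-1, n4 stuck-at-0.
Only n2 stuck-at-1 is consistent with every test.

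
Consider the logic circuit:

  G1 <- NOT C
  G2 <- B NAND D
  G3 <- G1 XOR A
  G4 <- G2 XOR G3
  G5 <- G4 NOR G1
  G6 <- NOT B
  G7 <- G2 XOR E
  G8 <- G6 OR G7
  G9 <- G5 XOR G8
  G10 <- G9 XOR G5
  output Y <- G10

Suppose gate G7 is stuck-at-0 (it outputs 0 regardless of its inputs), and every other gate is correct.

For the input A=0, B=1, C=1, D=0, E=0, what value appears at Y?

0

Propagate with G7 forced: G1=0, G2=1, G3=0, G4=1, G5=0, G6=0, G7=0 [stuck-at-0], G8=0, G9=0, G10=0.
So Y = 0. (Without the fault it would be 1.)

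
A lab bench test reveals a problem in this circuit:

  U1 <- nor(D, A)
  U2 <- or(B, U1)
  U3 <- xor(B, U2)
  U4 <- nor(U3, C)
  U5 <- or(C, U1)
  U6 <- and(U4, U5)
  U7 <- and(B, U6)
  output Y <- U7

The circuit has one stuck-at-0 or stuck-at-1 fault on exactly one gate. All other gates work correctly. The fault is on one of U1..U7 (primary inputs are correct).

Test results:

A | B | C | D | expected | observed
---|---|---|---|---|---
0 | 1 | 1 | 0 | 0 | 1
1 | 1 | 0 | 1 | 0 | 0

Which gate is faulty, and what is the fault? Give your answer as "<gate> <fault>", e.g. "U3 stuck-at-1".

Fault-free values for test 1 (A=0, B=1, C=1, D=0): U1=1, U2=1, U3=0, U4=0, U5=1, U6=0, U7=0, giving Y=0. Observed 1.
Test 1: faults giving observed 1 are {U4 stuck-at-1, U6 stuck-at-1, U7 stuck-at-1}.
Test 2 (A=1, B=1, C=0, D=1): fault-free U1=0, U2=1, U3=0, U4=1, U5=0, U6=0, U7=0 → 0; observed 0. Eliminates U6 stuck-at-1, U7 stuck-at-1.
Only U4 stuck-at-1 is consistent with every test.

U4 stuck-at-1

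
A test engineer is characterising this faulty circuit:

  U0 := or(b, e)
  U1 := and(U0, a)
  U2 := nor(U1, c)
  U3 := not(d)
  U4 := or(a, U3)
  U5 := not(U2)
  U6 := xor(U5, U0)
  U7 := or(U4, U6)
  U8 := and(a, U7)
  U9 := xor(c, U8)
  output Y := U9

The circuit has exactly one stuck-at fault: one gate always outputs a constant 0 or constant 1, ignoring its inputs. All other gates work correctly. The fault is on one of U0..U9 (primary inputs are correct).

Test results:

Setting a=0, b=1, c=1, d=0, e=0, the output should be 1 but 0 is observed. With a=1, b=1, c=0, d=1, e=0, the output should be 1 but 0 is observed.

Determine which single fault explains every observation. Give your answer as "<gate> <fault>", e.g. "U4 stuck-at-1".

U9 stuck-at-0

Fault-free values for test 1 (a=0, b=1, c=1, d=0, e=0): U0=1, U1=0, U2=0, U3=1, U4=1, U5=1, U6=0, U7=1, U8=0, U9=1, giving Y=1. Observed 0.
Test 1: faults giving observed 0 are {U8 stuck-at-1, U9 stuck-at-0}.
Test 2 (a=1, b=1, c=0, d=1, e=0): fault-free U0=1, U1=1, U2=0, U3=0, U4=1, U5=1, U6=0, U7=1, U8=1, U9=1 → 1; observed 0. Eliminates U8 stuck-at-1.
Only U9 stuck-at-0 is consistent with every test.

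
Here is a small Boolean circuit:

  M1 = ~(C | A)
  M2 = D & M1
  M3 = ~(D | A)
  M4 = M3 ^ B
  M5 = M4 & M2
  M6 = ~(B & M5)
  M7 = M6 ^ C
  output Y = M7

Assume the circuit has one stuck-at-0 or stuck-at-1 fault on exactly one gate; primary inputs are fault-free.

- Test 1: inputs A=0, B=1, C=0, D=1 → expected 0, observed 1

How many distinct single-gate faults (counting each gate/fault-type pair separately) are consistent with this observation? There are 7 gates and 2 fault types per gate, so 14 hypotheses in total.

7

Fault-free: M1=1, M2=1, M3=0, M4=1, M5=1, M6=0, M7=0 → 0. Observed 1.
  M1 stuck-at-0: output 1 ✓
  M1 stuck-at-1: output 0 ✗
  M2 stuck-at-0: output 1 ✓
  M2 stuck-at-1: output 0 ✗
  M3 stuck-at-0: output 0 ✗
  M3 stuck-at-1: output 1 ✓
  M4 stuck-at-0: output 1 ✓
  M4 stuck-at-1: output 0 ✗
  M5 stuck-at-0: output 1 ✓
  M5 stuck-at-1: output 0 ✗
  M6 stuck-at-0: output 0 ✗
  M6 stuck-at-1: output 1 ✓
  M7 stuck-at-0: output 0 ✗
  M7 stuck-at-1: output 1 ✓
Consistent faults: {M1 stuck-at-0, M2 stuck-at-0, M3 stuck-at-1, M4 stuck-at-0, M5 stuck-at-0, M6 stuck-at-1, M7 stuck-at-1} — 7 in all.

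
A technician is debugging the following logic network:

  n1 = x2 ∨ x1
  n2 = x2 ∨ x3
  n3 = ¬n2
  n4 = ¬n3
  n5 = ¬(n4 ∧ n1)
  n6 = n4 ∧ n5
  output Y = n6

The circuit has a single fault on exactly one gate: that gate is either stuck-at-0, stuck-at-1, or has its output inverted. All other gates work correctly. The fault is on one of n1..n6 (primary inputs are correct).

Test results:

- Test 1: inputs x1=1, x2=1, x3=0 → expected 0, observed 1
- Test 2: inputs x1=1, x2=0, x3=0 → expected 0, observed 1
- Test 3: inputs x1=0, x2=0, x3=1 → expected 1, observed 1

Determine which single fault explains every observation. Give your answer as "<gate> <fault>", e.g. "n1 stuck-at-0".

n6 stuck-at-1

Fault-free values for test 1 (x1=1, x2=1, x3=0): n1=1, n2=1, n3=0, n4=1, n5=0, n6=0, giving Y=0. Observed 1.
Test 1: faults giving observed 1 are {n1 stuck-at-0, n1 inverted output, n5 stuck-at-1, n5 inverted output, n6 stuck-at-1, n6 inverted output}.
Test 2 (x1=1, x2=0, x3=0): fault-free n1=1, n2=0, n3=1, n4=0, n5=1, n6=0 → 0; observed 1. Eliminates n1 stuck-at-0, n1 inverted output, n5 stuck-at-1, n5 inverted output.
Test 3 (x1=0, x2=0, x3=1): fault-free n1=0, n2=1, n3=0, n4=1, n5=1, n6=1 → 1; observed 1. Eliminates n6 inverted output.
Only n6 stuck-at-1 is consistent with every test.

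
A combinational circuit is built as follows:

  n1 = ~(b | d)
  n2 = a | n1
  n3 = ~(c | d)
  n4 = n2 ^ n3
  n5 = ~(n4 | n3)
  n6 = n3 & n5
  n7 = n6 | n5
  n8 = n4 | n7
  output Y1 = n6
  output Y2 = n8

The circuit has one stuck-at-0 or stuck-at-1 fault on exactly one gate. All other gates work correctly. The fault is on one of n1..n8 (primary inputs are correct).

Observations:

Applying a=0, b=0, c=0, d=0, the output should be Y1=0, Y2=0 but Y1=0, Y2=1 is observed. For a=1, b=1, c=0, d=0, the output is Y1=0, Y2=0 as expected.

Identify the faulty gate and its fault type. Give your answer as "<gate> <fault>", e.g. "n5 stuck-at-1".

n1 stuck-at-0

Fault-free values for test 1 (a=0, b=0, c=0, d=0): n1=1, n2=1, n3=1, n4=0, n5=0, n6=0, n7=0, n8=0, giving Y1=0, Y2=0. Observed Y1=0, Y2=1.
Test 1: faults giving observed Y1=0, Y2=1 are {n1 stuck-at-0, n2 stuck-at-0, n3 stuck-at-0, n4 stuck-at-1, n7 stuck-at-1, n8 stuck-at-1}.
Test 2 (a=1, b=1, c=0, d=0): fault-free n1=0, n2=1, n3=1, n4=0, n5=0, n6=0, n7=0, n8=0 → Y1=0, Y2=0; observed Y1=0, Y2=0. Eliminates n2 stuck-at-0, n3 stuck-at-0, n4 stuck-at-1, n7 stuck-at-1, n8 stuck-at-1.
Only n1 stuck-at-0 is consistent with every test.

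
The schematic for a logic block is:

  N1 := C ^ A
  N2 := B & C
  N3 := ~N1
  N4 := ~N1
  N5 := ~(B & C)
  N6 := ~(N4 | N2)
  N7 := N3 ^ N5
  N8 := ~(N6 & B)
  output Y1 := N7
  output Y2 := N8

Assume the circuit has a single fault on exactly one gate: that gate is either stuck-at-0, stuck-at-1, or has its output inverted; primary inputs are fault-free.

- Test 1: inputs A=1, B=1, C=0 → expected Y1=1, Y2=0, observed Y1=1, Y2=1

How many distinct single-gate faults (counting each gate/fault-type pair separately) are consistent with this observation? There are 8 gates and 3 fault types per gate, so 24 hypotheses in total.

Fault-free: N1=1, N2=0, N3=0, N4=0, N5=1, N6=1, N7=1, N8=0 → Y1=1, Y2=0. Observed Y1=1, Y2=1.
  N1: none of the 3 fault types match ✗
  N2: stuck-at-1, inverted output ✓; others ✗
  N3: none of the 3 fault types match ✗
  N4: stuck-at-1, inverted output ✓; others ✗
  N5: none of the 3 fault types match ✗
  N6: stuck-at-0, inverted output ✓; others ✗
  N7: none of the 3 fault types match ✗
  N8: stuck-at-1, inverted output ✓; others ✗
Consistent faults: {N2 stuck-at-1, N2 inverted output, N4 stuck-at-1, N4 inverted output, N6 stuck-at-0, N6 inverted output, N8 stuck-at-1, N8 inverted output} — 8 in all.

8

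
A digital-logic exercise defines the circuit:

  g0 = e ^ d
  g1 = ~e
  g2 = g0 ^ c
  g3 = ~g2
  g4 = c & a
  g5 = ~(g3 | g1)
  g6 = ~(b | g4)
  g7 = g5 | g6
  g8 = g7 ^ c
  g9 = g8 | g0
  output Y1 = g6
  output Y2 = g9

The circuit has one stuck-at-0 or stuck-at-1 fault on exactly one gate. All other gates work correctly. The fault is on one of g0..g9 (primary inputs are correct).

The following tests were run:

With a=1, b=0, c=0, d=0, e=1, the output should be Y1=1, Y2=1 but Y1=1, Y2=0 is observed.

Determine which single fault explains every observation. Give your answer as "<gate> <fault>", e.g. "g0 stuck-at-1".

Fault-free values for test 1 (a=1, b=0, c=0, d=0, e=1): g0=1, g1=0, g2=1, g3=0, g4=0, g5=1, g6=1, g7=1, g8=1, g9=1, giving Y1=1, Y2=1. Observed Y1=1, Y2=0.
Test 1: faults giving observed Y1=1, Y2=0 are {g9 stuck-at-0}.
Only g9 stuck-at-0 is consistent with every test.

g9 stuck-at-0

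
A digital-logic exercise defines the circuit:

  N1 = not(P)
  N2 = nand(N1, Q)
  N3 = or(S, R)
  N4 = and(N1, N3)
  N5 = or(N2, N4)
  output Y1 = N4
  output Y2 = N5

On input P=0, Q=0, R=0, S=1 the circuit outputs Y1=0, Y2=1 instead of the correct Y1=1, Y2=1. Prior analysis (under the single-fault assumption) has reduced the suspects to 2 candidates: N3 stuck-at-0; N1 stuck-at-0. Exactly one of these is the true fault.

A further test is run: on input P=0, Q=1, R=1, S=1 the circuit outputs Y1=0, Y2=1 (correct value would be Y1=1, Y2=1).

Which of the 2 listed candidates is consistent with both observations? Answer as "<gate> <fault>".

Evaluate each candidate on input P=0, Q=1, R=1, S=1:
  N3 stuck-at-0: N1=1, N2=0, N3=0 [stuck-at-0], N4=0, N5=0 → Y1=0, Y2=0 — eliminated
  N1 stuck-at-0: N1=0 [stuck-at-0], N2=1, N3=1, N4=0, N5=1 → Y1=0, Y2=1 — matches
Only N1 stuck-at-0 reproduces the observed Y1=0, Y2=1.

N1 stuck-at-0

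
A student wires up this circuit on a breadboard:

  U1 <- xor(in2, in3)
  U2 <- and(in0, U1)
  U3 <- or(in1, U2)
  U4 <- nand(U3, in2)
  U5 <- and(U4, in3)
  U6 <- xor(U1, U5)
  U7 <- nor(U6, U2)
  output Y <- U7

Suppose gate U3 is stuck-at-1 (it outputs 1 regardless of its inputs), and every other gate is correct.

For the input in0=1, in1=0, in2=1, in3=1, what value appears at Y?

Propagate with U3 forced: U1=0, U2=0, U3=1 [stuck-at-1], U4=0, U5=0, U6=0, U7=1.
So Y = 1. (Without the fault it would be 0.)

1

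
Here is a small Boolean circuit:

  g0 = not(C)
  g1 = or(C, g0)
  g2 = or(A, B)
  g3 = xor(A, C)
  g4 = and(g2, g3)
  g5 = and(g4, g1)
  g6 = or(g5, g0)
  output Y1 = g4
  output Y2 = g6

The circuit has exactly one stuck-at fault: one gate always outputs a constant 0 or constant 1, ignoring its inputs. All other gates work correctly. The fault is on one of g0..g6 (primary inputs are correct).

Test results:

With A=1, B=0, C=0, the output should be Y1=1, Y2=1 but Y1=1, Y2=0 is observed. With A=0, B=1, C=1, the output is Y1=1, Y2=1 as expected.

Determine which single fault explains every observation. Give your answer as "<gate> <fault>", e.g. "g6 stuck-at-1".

Fault-free values for test 1 (A=1, B=0, C=0): g0=1, g1=1, g2=1, g3=1, g4=1, g5=1, g6=1, giving Y1=1, Y2=1. Observed Y1=1, Y2=0.
Test 1: faults giving observed Y1=1, Y2=0 are {g0 stuck-at-0, g6 stuck-at-0}.
Test 2 (A=0, B=1, C=1): fault-free g0=0, g1=1, g2=1, g3=1, g4=1, g5=1, g6=1 → Y1=1, Y2=1; observed Y1=1, Y2=1. Eliminates g6 stuck-at-0.
Only g0 stuck-at-0 is consistent with every test.

g0 stuck-at-0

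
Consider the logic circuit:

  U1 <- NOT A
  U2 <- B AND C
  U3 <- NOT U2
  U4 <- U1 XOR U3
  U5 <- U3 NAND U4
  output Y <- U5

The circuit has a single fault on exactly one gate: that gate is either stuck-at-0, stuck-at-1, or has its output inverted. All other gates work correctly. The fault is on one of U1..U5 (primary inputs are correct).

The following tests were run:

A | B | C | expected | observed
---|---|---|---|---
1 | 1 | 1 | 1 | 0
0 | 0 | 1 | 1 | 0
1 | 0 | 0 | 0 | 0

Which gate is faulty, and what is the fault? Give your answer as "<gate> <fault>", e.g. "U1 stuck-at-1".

Fault-free values for test 1 (A=1, B=1, C=1): U1=0, U2=1, U3=0, U4=0, U5=1, giving Y=1. Observed 0.
Test 1: faults giving observed 0 are {U2 stuck-at-0, U2 inverted output, U3 stuck-at-1, U3 inverted output, U5 stuck-at-0, U5 inverted output}.
Test 2 (A=0, B=0, C=1): fault-free U1=1, U2=0, U3=1, U4=0, U5=1 → 1; observed 0. Eliminates U2 stuck-at-0, U2 inverted output, U3 stuck-at-1, U3 inverted output.
Test 3 (A=1, B=0, C=0): fault-free U1=0, U2=0, U3=1, U4=1, U5=0 → 0; observed 0. Eliminates U5 inverted output.
Only U5 stuck-at-0 is consistent with every test.

U5 stuck-at-0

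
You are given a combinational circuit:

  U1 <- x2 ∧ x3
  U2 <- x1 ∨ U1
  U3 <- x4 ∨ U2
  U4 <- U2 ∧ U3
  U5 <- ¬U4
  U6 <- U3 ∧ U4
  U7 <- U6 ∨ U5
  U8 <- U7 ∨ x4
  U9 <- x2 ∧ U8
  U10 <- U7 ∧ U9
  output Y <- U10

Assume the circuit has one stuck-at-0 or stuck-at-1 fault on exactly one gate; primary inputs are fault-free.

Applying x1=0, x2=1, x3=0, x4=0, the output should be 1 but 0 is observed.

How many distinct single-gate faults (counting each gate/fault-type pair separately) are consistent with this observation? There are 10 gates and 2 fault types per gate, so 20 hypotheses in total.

6

Fault-free: U1=0, U2=0, U3=0, U4=0, U5=1, U6=0, U7=1, U8=1, U9=1, U10=1 → 1. Observed 0.
  U1: none of the 2 fault types match ✗
  U2: none of the 2 fault types match ✗
  U3: none of the 2 fault types match ✗
  U4: stuck-at-1 ✓; others ✗
  U5: stuck-at-0 ✓; others ✗
  U6: none of the 2 fault types match ✗
  U7: stuck-at-0 ✓; others ✗
  U8: stuck-at-0 ✓; others ✗
  U9: stuck-at-0 ✓; others ✗
  U10: stuck-at-0 ✓; others ✗
Consistent faults: {U4 stuck-at-1, U5 stuck-at-0, U7 stuck-at-0, U8 stuck-at-0, U9 stuck-at-0, U10 stuck-at-0} — 6 in all.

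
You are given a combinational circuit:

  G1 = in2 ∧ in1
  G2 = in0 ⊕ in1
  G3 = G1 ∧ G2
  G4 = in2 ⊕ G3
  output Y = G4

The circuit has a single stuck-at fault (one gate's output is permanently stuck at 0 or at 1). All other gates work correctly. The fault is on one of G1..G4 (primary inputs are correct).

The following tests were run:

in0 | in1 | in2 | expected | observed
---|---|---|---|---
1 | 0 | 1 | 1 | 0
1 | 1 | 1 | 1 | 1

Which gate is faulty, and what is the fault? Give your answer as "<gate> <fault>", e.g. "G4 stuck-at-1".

G1 stuck-at-1

Fault-free values for test 1 (in0=1, in1=0, in2=1): G1=0, G2=1, G3=0, G4=1, giving Y=1. Observed 0.
Test 1: faults giving observed 0 are {G1 stuck-at-1, G3 stuck-at-1, G4 stuck-at-0}.
Test 2 (in0=1, in1=1, in2=1): fault-free G1=1, G2=0, G3=0, G4=1 → 1; observed 1. Eliminates G3 stuck-at-1, G4 stuck-at-0.
Only G1 stuck-at-1 is consistent with every test.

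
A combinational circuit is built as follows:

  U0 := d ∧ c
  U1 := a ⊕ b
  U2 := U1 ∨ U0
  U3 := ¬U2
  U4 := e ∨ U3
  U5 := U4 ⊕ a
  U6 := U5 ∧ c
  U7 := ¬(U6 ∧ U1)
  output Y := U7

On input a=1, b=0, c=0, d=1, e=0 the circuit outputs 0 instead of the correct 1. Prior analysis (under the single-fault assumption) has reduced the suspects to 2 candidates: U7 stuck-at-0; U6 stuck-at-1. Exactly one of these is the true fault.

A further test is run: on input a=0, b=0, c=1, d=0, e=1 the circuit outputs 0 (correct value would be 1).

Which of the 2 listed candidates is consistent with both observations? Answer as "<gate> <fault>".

Evaluate each candidate on input a=0, b=0, c=1, d=0, e=1:
  U7 stuck-at-0: U0=0, U1=0, U2=0, U3=1, U4=1, U5=1, U6=1, U7=0 [stuck-at-0] → 0 — matches
  U6 stuck-at-1: U0=0, U1=0, U2=0, U3=1, U4=1, U5=1, U6=1 [stuck-at-1], U7=1 → 1 — eliminated
Only U7 stuck-at-0 reproduces the observed 0.

U7 stuck-at-0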